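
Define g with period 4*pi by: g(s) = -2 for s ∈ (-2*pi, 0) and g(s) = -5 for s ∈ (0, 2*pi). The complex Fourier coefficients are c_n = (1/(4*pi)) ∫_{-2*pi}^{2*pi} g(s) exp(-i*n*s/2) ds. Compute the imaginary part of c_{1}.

Since g is real-valued, Im(c_{1}) = -(1/(4*pi)) ∫_{-2*pi}^{2*pi} g(s) sin(s/2) ds = -b_{1}/2.
Split the integral at the breakpoints.
Directly, an antiderivative of (-2) sin(s/2) is 4*cos(s/2); evaluating from -2*pi to 0: ∫_{-2*pi}^{0} (-2) sin(s/2) ds = (4) - (-4) = 8.
Directly, an antiderivative of (-5) sin(s/2) is 10*cos(s/2); evaluating from 0 to 2*pi: ∫_{0}^{2*pi} (-5) sin(s/2) ds = (-10) - (10) = -20.
So ∫_{-2*pi}^{2*pi} g(s) sin(s/2) ds = -12.
Hence Im(c_{1}) = (-1/(4*pi))·(-12) = 3/pi.

3/pi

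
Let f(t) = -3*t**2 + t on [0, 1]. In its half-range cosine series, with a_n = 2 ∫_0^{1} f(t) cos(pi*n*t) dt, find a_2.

a_2 = 2 ∫_0^{1} (-3*t**2 + t) cos(2*pi*t) dt.
Integrating by parts twice (tabular method), an antiderivative of (-3*t**2 + t) cos(2*pi*t) is -3*t**2*sin(2*pi*t)/(2*pi) + t*sin(2*pi*t)/(2*pi) - 3*t*cos(2*pi*t)/(2*pi**2) + 3*sin(2*pi*t)/(4*pi**3) + cos(2*pi*t)/(4*pi**2); evaluating from 0 to 1: ∫_{0}^{1} (-3*t**2 + t) cos(2*pi*t) dt = (-5/(4*pi**2)) - (1/(4*pi**2)) = -3/(2*pi**2).
Hence a_2 = 2·(-3/(2*pi**2)) = -3/pi**2.

-3/pi**2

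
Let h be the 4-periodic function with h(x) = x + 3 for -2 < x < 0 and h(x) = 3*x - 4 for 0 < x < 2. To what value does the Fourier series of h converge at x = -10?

3/2

x = -10 differs from x = -2 by -2 full period(s), and the series is 4-periodic.
At x = -2 the one-sided limits are h(-2^-) = 2 and h(-2^+) = 1.
By Dirichlet's theorem the series converges to their average, [(2) + (1)]/2 = 3/2.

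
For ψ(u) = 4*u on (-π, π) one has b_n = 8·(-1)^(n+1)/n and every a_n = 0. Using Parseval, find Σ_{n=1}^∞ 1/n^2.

Parseval: Σ b_n^2 = (1/π) ∫_{-π}^{π} ψ(u)^2 du = 32*pi**2/3.
Σ b_n^2 = Σ 64/n^2, so Σ 1/n^2 = (32*pi**2/3)/64 = pi**2/6.

pi**2/6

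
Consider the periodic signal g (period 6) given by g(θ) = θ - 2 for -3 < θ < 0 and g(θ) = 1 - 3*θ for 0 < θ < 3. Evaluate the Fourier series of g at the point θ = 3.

At θ = 3 the one-sided limits are g(3^-) = -8 and g(3^+) = -5.
By Dirichlet's theorem the series converges to their average, [(-8) + (-5)]/2 = -13/2.

-13/2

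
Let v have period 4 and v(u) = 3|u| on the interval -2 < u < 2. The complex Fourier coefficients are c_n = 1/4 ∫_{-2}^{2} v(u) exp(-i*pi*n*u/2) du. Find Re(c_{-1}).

Since v is real-valued, Re(c_{-1}) = 1/4 ∫_{-2}^{2} v(u) cos(-pi*u/2) du = a_{1}/2.
v is even and cos(-pi*u/2) is even, so the integrand is even: ∫_{-2}^{2} v(u) cos(-pi*u/2) du = 2∫_0^{2} v(u) cos(-pi*u/2) du.
Integrating by parts (boundary term plus one more integral), an antiderivative of (3*u) cos(-pi*u/2) is 6*u*sin(pi*u/2)/pi + 12*cos(pi*u/2)/pi**2; evaluating from 0 to 2: ∫_{0}^{2} (3*u) cos(-pi*u/2) du = (-12/pi**2) - (12/pi**2) = -24/pi**2.
So ∫_{-2}^{2} v(u) cos(-pi*u/2) du = -48/pi**2.
Hence Re(c_{-1}) = (1/4)·(-48/pi**2) = -12/pi**2.

-12/pi**2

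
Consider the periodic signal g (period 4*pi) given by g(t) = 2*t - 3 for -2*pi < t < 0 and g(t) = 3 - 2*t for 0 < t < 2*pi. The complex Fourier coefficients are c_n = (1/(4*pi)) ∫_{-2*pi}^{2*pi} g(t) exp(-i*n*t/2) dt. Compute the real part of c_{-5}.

Since g is real-valued, Re(c_{-5}) = (1/(4*pi)) ∫_{-2*pi}^{2*pi} g(t) cos(-5*t/2) dt = a_{5}/2.
Split the integral at the breakpoints.
Integrating by parts (boundary term plus one more integral), an antiderivative of (2*t - 3) cos(-5*t/2) is 4*t*sin(5*t/2)/5 - 6*sin(5*t/2)/5 + 8*cos(5*t/2)/25; evaluating from -2*pi to 0: ∫_{-2*pi}^{0} (2*t - 3) cos(-5*t/2) dt = (8/25) - (-8/25) = 16/25.
Integrating by parts (boundary term plus one more integral), an antiderivative of (3 - 2*t) cos(-5*t/2) is -4*t*sin(5*t/2)/5 + 6*sin(5*t/2)/5 - 8*cos(5*t/2)/25; evaluating from 0 to 2*pi: ∫_{0}^{2*pi} (3 - 2*t) cos(-5*t/2) dt = (8/25) - (-8/25) = 16/25.
So ∫_{-2*pi}^{2*pi} g(t) cos(-5*t/2) dt = 32/25.
Hence Re(c_{-5}) = (1/(4*pi))·(32/25) = 8/(25*pi).

8/(25*pi)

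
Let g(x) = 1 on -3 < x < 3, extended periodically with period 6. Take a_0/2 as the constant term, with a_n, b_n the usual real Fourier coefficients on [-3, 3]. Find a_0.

a_0 = 1/3 ∫_{-3}^{3} g(x) dx = 1/3 · (6) = 2.

2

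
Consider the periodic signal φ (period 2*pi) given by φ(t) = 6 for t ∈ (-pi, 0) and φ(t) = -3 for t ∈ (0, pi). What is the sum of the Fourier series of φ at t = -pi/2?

φ is continuous at t = -pi/2 with value 6, so the series converges to 6 there.

6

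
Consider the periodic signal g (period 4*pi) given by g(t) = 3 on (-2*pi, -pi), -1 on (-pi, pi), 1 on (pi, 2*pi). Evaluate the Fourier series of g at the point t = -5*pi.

1

t = -5*pi differs from t = -pi by -1 full period(s), and the series is 4*pi-periodic.
At t = -pi the one-sided limits are g(-pi^-) = 3 and g(-pi^+) = -1.
By Dirichlet's theorem the series converges to their average, [(3) + (-1)]/2 = 1.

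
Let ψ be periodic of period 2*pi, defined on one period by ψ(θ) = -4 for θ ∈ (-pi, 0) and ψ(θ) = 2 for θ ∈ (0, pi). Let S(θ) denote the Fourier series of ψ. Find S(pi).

At θ = pi the one-sided limits are ψ(pi^-) = 2 and ψ(pi^+) = -4.
By Dirichlet's theorem the series converges to their average, [(2) + (-4)]/2 = -1.

-1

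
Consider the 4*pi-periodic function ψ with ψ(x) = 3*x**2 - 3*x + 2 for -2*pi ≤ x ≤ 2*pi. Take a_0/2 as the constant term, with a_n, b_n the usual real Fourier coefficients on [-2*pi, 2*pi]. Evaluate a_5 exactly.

a_5 = (1/(2*pi)) ∫_{-2*pi}^{2*pi} ψ(x) cos(5*x/2) dx.
Integrating by parts twice (tabular method), an antiderivative of (3*x**2 - 3*x + 2) cos(5*x/2) is 6*x**2*sin(5*x/2)/5 - 6*x*sin(5*x/2)/5 + 24*x*cos(5*x/2)/25 + 52*sin(5*x/2)/125 - 12*cos(5*x/2)/25; evaluating from -2*pi to 2*pi: ∫_{-2*pi}^{2*pi} (3*x**2 - 3*x + 2) cos(5*x/2) dx = (12/25 - 48*pi/25) - (12/25 + 48*pi/25) = -96*pi/25.
Hence a_5 = (1/(2*pi))·(-96*pi/25) = -48/25.

-48/25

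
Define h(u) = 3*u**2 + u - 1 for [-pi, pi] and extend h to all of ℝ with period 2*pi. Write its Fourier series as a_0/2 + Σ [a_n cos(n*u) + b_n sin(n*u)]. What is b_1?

2

b_1 = 1/pi ∫_{-pi}^{pi} h(u) sin(u) du.
Integrating by parts twice (tabular method), an antiderivative of (3*u**2 + u - 1) sin(u) is -3*u**2*cos(u) + 6*u*sin(u) - u*cos(u) + sin(u) + 7*cos(u); evaluating from -pi to pi: ∫_{-pi}^{pi} (3*u**2 + u - 1) sin(u) du = (-7 + pi + 3*pi**2) - (-7 - pi + 3*pi**2) = 2*pi.
Hence b_1 = (1/pi)·(2*pi) = 2.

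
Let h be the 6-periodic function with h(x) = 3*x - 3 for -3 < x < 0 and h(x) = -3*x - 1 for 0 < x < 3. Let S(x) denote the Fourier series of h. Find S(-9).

x = -9 differs from x = -3 by -1 full period(s), and the series is 6-periodic.
At x = -3 the one-sided limits are h(-3^-) = -10 and h(-3^+) = -12.
By Dirichlet's theorem the series converges to their average, [(-10) + (-12)]/2 = -11.

-11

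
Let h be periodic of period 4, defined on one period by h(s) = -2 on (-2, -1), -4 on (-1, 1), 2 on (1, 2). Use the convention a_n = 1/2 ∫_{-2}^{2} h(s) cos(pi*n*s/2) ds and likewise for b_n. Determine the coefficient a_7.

a_7 = 1/2 ∫_{-2}^{2} h(s) cos(7*pi*s/2) ds.
Split the integral at the breakpoints.
Directly, an antiderivative of (-2) cos(7*pi*s/2) is -4*sin(7*pi*s/2)/(7*pi); evaluating from -2 to -1: ∫_{-2}^{-1} (-2) cos(7*pi*s/2) ds = (-4/(7*pi)) - (0) = -4/(7*pi).
Directly, an antiderivative of (-4) cos(7*pi*s/2) is -8*sin(7*pi*s/2)/(7*pi); evaluating from -1 to 1: ∫_{-1}^{1} (-4) cos(7*pi*s/2) ds = (8/(7*pi)) - (-8/(7*pi)) = 16/(7*pi).
Directly, an antiderivative of (2) cos(7*pi*s/2) is 4*sin(7*pi*s/2)/(7*pi); evaluating from 1 to 2: ∫_{1}^{2} (2) cos(7*pi*s/2) ds = (0) - (-4/(7*pi)) = 4/(7*pi).
Summing the pieces and multiplying by (1/2) gives a_7 = 8/(7*pi).

8/(7*pi)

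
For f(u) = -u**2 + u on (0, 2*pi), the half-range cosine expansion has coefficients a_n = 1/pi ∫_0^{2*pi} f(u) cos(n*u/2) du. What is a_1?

a_1 = 1/pi ∫_0^{2*pi} (-u**2 + u) cos(u/2) du.
Integrating by parts twice (tabular method), an antiderivative of (-u**2 + u) cos(u/2) is -2*u**2*sin(u/2) + 2*u*sin(u/2) - 8*u*cos(u/2) + 16*sin(u/2) + 4*cos(u/2); evaluating from 0 to 2*pi: ∫_{0}^{2*pi} (-u**2 + u) cos(u/2) du = (-4 + 16*pi) - (4) = -8 + 16*pi.
Hence a_1 = (1/pi)·(-8 + 16*pi) = 16 - 8/pi.

16 - 8/pi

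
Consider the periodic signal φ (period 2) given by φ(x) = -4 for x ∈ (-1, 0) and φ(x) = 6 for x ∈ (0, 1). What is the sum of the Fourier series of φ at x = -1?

1

At x = -1 the one-sided limits are φ(-1^-) = 6 and φ(-1^+) = -4.
By Dirichlet's theorem the series converges to their average, [(6) + (-4)]/2 = 1.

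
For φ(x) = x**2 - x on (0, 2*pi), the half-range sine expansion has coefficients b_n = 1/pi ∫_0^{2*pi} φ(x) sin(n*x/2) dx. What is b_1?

b_1 = 1/pi ∫_0^{2*pi} (x**2 - x) sin(x/2) dx.
Integrating by parts twice (tabular method), an antiderivative of (x**2 - x) sin(x/2) is -2*x**2*cos(x/2) + 8*x*sin(x/2) + 2*x*cos(x/2) - 4*sin(x/2) + 16*cos(x/2); evaluating from 0 to 2*pi: ∫_{0}^{2*pi} (x**2 - x) sin(x/2) dx = (-16 - 4*pi + 8*pi**2) - (16) = -32 - 4*pi + 8*pi**2.
Hence b_1 = (1/pi)·(-32 - 4*pi + 8*pi**2) = -32/pi - 4 + 8*pi.

-32/pi - 4 + 8*pi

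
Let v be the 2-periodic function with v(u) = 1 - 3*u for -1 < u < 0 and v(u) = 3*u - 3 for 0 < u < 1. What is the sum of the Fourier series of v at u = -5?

2

u = -5 differs from u = -1 by -2 full period(s), and the series is 2-periodic.
At u = -1 the one-sided limits are v(-1^-) = 0 and v(-1^+) = 4.
By Dirichlet's theorem the series converges to their average, [(0) + (4)]/2 = 2.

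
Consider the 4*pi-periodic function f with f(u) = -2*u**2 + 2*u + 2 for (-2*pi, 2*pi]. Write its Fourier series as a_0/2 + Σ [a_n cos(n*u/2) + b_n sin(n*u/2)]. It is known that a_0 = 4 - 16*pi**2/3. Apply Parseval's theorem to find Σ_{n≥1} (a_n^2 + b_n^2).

Parseval: a_0^2/2 + Σ_{n≥1} (a_n^2+b_n^2) = (1/(2*pi)) ∫_{-2*pi}^{2*pi} f(u)^2 du = -32*pi**2/3 + 8 + 128*pi**4/5.
Subtract a_0^2/2 = 8*(3 - 4*pi**2)**2/9: Σ (a_n^2+b_n^2) = 32*pi**2*(15 + 16*pi**2)/45.

32*pi**2*(15 + 16*pi**2)/45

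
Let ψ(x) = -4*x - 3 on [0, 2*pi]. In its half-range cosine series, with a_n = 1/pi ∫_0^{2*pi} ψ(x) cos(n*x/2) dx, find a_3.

32/(9*pi)

a_3 = 1/pi ∫_0^{2*pi} (-4*x - 3) cos(3*x/2) dx.
Integrating by parts (boundary term plus one more integral), an antiderivative of (-4*x - 3) cos(3*x/2) is -8*x*sin(3*x/2)/3 - 2*sin(3*x/2) - 16*cos(3*x/2)/9; evaluating from 0 to 2*pi: ∫_{0}^{2*pi} (-4*x - 3) cos(3*x/2) dx = (16/9) - (-16/9) = 32/9.
Hence a_3 = (1/pi)·(32/9) = 32/(9*pi).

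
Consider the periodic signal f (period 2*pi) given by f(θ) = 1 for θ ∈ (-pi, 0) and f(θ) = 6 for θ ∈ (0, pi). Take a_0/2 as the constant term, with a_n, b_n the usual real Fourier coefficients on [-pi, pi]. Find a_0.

a_0 = 1/pi ∫_{-pi}^{pi} f(θ) dθ = 1/pi · (7*pi) = 7.

7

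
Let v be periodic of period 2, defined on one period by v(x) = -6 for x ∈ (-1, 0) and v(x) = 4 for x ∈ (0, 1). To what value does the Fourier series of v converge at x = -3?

x = -3 differs from x = -1 by -1 full period(s), and the series is 2-periodic.
At x = -1 the one-sided limits are v(-1^-) = 4 and v(-1^+) = -6.
By Dirichlet's theorem the series converges to their average, [(4) + (-6)]/2 = -1.

-1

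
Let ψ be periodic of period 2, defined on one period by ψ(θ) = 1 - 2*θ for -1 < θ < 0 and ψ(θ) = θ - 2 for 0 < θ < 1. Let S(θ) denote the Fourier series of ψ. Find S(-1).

1

At θ = -1 the one-sided limits are ψ(-1^-) = -1 and ψ(-1^+) = 3.
By Dirichlet's theorem the series converges to their average, [(-1) + (3)]/2 = 1.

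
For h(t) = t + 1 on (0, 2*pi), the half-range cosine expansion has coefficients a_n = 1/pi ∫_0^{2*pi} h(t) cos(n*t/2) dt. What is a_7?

a_7 = 1/pi ∫_0^{2*pi} (t + 1) cos(7*t/2) dt.
Integrating by parts (boundary term plus one more integral), an antiderivative of (t + 1) cos(7*t/2) is 2*t*sin(7*t/2)/7 + 2*sin(7*t/2)/7 + 4*cos(7*t/2)/49; evaluating from 0 to 2*pi: ∫_{0}^{2*pi} (t + 1) cos(7*t/2) dt = (-4/49) - (4/49) = -8/49.
Hence a_7 = (1/pi)·(-8/49) = -8/(49*pi).

-8/(49*pi)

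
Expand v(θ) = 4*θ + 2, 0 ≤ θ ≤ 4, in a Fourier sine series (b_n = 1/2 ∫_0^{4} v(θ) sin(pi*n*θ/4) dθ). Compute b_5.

b_5 = 1/2 ∫_0^{4} (4*θ + 2) sin(5*pi*θ/4) dθ.
Integrating by parts (boundary term plus one more integral), an antiderivative of (4*θ + 2) sin(5*pi*θ/4) is -16*θ*cos(5*pi*θ/4)/(5*pi) + 64*sin(5*pi*θ/4)/(25*pi**2) - 8*cos(5*pi*θ/4)/(5*pi); evaluating from 0 to 4: ∫_{0}^{4} (4*θ + 2) sin(5*pi*θ/4) dθ = (72/(5*pi)) - (-8/(5*pi)) = 16/pi.
Hence b_5 = (1/2)·(16/pi) = 8/pi.

8/pi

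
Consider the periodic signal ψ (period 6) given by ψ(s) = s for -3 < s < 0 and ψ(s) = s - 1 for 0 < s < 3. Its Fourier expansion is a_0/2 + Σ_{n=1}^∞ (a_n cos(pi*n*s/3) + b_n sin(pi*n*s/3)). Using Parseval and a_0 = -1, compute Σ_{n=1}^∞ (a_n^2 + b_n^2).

7/2

Parseval: a_0^2/2 + Σ_{n≥1} (a_n^2+b_n^2) = 1/3 ∫_{-3}^{3} ψ(s)^2 ds = 4.
Subtract a_0^2/2 = 1/2: Σ (a_n^2+b_n^2) = 7/2.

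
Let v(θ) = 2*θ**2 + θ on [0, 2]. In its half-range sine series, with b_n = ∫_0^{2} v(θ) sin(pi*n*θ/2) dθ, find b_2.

-10/pi

b_2 = ∫_0^{2} (2*θ**2 + θ) sin(pi*θ) dθ.
Integrating by parts twice (tabular method), an antiderivative of (2*θ**2 + θ) sin(pi*θ) is -2*θ**2*cos(pi*θ)/pi + 4*θ*sin(pi*θ)/pi**2 - θ*cos(pi*θ)/pi + sin(pi*θ)/pi**2 + 4*cos(pi*θ)/pi**3; evaluating from 0 to 2: ∫_{0}^{2} (2*θ**2 + θ) sin(pi*θ) dθ = (-10/pi + 4/pi**3) - (4/pi**3) = -10/pi.
Hence b_2 = -10/pi.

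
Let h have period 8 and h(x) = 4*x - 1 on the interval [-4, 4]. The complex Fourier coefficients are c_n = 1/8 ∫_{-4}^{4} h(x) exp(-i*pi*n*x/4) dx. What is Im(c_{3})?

Since h is real-valued, Im(c_{3}) = -1/8 ∫_{-4}^{4} h(x) sin(3*pi*x/4) dx = -b_{3}/2.
Integrating by parts (boundary term plus one more integral), an antiderivative of (4*x - 1) sin(3*pi*x/4) is -16*x*cos(3*pi*x/4)/(3*pi) + 64*sin(3*pi*x/4)/(9*pi**2) + 4*cos(3*pi*x/4)/(3*pi); evaluating from -4 to 4: ∫_{-4}^{4} (4*x - 1) sin(3*pi*x/4) dx = (20/pi) - (-68/(3*pi)) = 128/(3*pi).
Hence Im(c_{3}) = (-1/8)·(128/(3*pi)) = -16/(3*pi).

-16/(3*pi)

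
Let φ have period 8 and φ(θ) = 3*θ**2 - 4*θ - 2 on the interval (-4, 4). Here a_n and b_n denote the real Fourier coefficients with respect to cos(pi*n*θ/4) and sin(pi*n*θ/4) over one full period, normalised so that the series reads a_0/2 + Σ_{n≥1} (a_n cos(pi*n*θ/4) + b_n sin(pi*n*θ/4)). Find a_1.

-192/pi**2

a_1 = 1/4 ∫_{-4}^{4} φ(θ) cos(pi*θ/4) dθ.
Integrating by parts twice (tabular method), an antiderivative of (3*θ**2 - 4*θ - 2) cos(pi*θ/4) is 12*θ**2*sin(pi*θ/4)/pi - 16*θ*sin(pi*θ/4)/pi + 96*θ*cos(pi*θ/4)/pi**2 - 384*sin(pi*θ/4)/pi**3 - 8*sin(pi*θ/4)/pi - 64*cos(pi*θ/4)/pi**2; evaluating from -4 to 4: ∫_{-4}^{4} (3*θ**2 - 4*θ - 2) cos(pi*θ/4) dθ = (-320/pi**2) - (448/pi**2) = -768/pi**2.
Hence a_1 = (1/4)·(-768/pi**2) = -192/pi**2.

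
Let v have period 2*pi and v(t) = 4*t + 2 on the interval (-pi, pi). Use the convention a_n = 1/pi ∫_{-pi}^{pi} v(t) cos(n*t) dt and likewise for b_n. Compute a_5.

0

a_5 = 1/pi ∫_{-pi}^{pi} v(t) cos(5*t) dt.
Integrating by parts (boundary term plus one more integral), an antiderivative of (4*t + 2) cos(5*t) is 4*t*sin(5*t)/5 + 2*sin(5*t)/5 + 4*cos(5*t)/25; evaluating from -pi to pi: ∫_{-pi}^{pi} (4*t + 2) cos(5*t) dt = (-4/25) - (-4/25) = 0.
Hence a_5 = (1/pi)·(0) = 0.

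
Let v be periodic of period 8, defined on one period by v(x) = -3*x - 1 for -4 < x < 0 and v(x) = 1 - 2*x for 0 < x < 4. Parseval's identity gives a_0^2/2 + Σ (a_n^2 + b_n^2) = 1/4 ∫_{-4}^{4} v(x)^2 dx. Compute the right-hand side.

1/4 ∫_{-4}^{4} v(x)^2 dx = 1/4 · (616/3) = 154/3.

154/3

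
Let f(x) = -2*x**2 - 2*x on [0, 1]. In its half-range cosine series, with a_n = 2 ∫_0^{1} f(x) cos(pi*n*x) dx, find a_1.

a_1 = 2 ∫_0^{1} (-2*x**2 - 2*x) cos(pi*x) dx.
Integrating by parts twice (tabular method), an antiderivative of (-2*x**2 - 2*x) cos(pi*x) is -2*x**2*sin(pi*x)/pi - 2*x*sin(pi*x)/pi - 4*x*cos(pi*x)/pi**2 + 4*sin(pi*x)/pi**3 - 2*cos(pi*x)/pi**2; evaluating from 0 to 1: ∫_{0}^{1} (-2*x**2 - 2*x) cos(pi*x) dx = (6/pi**2) - (-2/pi**2) = 8/pi**2.
Hence a_1 = 2·(8/pi**2) = 16/pi**2.

16/pi**2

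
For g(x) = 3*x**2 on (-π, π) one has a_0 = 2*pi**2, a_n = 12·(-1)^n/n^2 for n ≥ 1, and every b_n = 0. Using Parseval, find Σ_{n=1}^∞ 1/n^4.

Parseval: a_0^2/2 + Σ a_n^2 = (1/π) ∫_{-π}^{π} g(x)^2 dx = 18*pi**4/5.
Subtract a_0^2/2 = 2*pi**4: Σ a_n^2 = 8*pi**4/5.
Since a_n^2 = 144/n^4, Σ 1/n^4 = pi**4/90.

pi**4/90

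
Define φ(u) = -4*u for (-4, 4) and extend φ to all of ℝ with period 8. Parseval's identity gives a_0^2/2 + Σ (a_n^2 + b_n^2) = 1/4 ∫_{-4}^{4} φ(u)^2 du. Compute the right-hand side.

512/3

1/4 ∫_{-4}^{4} φ(u)^2 du = 1/4 · (2048/3) = 512/3.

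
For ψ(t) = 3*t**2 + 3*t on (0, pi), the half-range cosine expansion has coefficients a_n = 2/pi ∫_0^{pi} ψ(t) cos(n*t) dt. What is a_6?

a_6 = 2/pi ∫_0^{pi} (3*t**2 + 3*t) cos(6*t) dt.
Integrating by parts twice (tabular method), an antiderivative of (3*t**2 + 3*t) cos(6*t) is t**2*sin(6*t)/2 + t*sin(6*t)/2 + t*cos(6*t)/6 - sin(6*t)/36 + cos(6*t)/12; evaluating from 0 to pi: ∫_{0}^{pi} (3*t**2 + 3*t) cos(6*t) dt = (1/12 + pi/6) - (1/12) = pi/6.
Hence a_6 = (2/pi)·(pi/6) = 1/3.

1/3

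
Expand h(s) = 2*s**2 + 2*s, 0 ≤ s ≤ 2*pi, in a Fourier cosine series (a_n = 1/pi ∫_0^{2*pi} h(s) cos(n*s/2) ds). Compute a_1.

a_1 = 1/pi ∫_0^{2*pi} (2*s**2 + 2*s) cos(s/2) ds.
Integrating by parts twice (tabular method), an antiderivative of (2*s**2 + 2*s) cos(s/2) is 4*s**2*sin(s/2) + 4*s*sin(s/2) + 16*s*cos(s/2) - 32*sin(s/2) + 8*cos(s/2); evaluating from 0 to 2*pi: ∫_{0}^{2*pi} (2*s**2 + 2*s) cos(s/2) ds = (-32*pi - 8) - (8) = -32*pi - 16.
Hence a_1 = (1/pi)·(-32*pi - 16) = -32 - 16/pi.

-32 - 16/pi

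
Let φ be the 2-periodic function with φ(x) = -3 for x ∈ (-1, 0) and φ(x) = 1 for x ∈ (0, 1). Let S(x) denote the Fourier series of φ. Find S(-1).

-1

At x = -1 the one-sided limits are φ(-1^-) = 1 and φ(-1^+) = -3.
By Dirichlet's theorem the series converges to their average, [(1) + (-3)]/2 = -1.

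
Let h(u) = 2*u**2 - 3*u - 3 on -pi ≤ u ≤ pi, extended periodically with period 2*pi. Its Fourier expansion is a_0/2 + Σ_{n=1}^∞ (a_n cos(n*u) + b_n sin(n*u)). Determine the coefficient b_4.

3/2

b_4 = 1/pi ∫_{-pi}^{pi} h(u) sin(4*u) du.
Integrating by parts twice (tabular method), an antiderivative of (2*u**2 - 3*u - 3) sin(4*u) is -u**2*cos(4*u)/2 + u*sin(4*u)/4 + 3*u*cos(4*u)/4 - 3*sin(4*u)/16 + 13*cos(4*u)/16; evaluating from -pi to pi: ∫_{-pi}^{pi} (2*u**2 - 3*u - 3) sin(4*u) du = (-pi**2/2 + 13/16 + 3*pi/4) - (-pi**2/2 - 3*pi/4 + 13/16) = 3*pi/2.
Hence b_4 = (1/pi)·(3*pi/2) = 3/2.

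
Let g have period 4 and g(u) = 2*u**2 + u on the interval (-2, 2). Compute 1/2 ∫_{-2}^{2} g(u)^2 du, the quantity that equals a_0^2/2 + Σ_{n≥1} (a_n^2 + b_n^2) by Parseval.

424/15

1/2 ∫_{-2}^{2} g(u)^2 du = 1/2 · (848/15) = 424/15.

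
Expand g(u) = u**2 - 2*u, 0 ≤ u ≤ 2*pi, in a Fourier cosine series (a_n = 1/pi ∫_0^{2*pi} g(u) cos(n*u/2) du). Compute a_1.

a_1 = 1/pi ∫_0^{2*pi} (u**2 - 2*u) cos(u/2) du.
Integrating by parts twice (tabular method), an antiderivative of (u**2 - 2*u) cos(u/2) is 2*u**2*sin(u/2) - 4*u*sin(u/2) + 8*u*cos(u/2) - 16*sin(u/2) - 8*cos(u/2); evaluating from 0 to 2*pi: ∫_{0}^{2*pi} (u**2 - 2*u) cos(u/2) du = (8 - 16*pi) - (-8) = 16 - 16*pi.
Hence a_1 = (1/pi)·(16 - 16*pi) = -16 + 16/pi.

-16 + 16/pi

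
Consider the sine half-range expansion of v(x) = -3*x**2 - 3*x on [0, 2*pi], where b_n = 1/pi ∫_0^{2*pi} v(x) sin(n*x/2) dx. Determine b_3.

-8*pi - 4 + 32/(9*pi)

b_3 = 1/pi ∫_0^{2*pi} (-3*x**2 - 3*x) sin(3*x/2) dx.
Integrating by parts twice (tabular method), an antiderivative of (-3*x**2 - 3*x) sin(3*x/2) is 2*x**2*cos(3*x/2) - 8*x*sin(3*x/2)/3 + 2*x*cos(3*x/2) - 4*sin(3*x/2)/3 - 16*cos(3*x/2)/9; evaluating from 0 to 2*pi: ∫_{0}^{2*pi} (-3*x**2 - 3*x) sin(3*x/2) dx = (-8*pi**2 - 4*pi + 16/9) - (-16/9) = -8*pi**2 - 4*pi + 32/9.
Hence b_3 = (1/pi)·(-8*pi**2 - 4*pi + 32/9) = -8*pi - 4 + 32/(9*pi).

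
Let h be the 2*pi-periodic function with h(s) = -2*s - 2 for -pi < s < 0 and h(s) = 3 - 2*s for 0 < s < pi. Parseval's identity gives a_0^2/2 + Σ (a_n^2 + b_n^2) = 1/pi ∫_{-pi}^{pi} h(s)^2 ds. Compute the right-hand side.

1/pi ∫_{-pi}^{pi} h(s)^2 ds = 1/pi · (pi*(-30*pi + 39 + 8*pi**2)/3) = -10*pi + 13 + 8*pi**2/3.

-10*pi + 13 + 8*pi**2/3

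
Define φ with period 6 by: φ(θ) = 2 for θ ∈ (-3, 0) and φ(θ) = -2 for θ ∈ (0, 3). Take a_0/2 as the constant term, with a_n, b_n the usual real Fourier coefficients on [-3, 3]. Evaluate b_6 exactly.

0

b_6 = 1/3 ∫_{-3}^{3} φ(θ) sin(2*pi*θ) dθ.
φ is odd and sin(2*pi*θ) is odd, so the integrand is even and b_6 = 2/3 ∫_0^{3} φ(θ) sin(2*pi*θ) dθ.
Directly, an antiderivative of (-2) sin(2*pi*θ) is cos(2*pi*θ)/pi; evaluating from 0 to 3: ∫_{0}^{3} (-2) sin(2*pi*θ) dθ = (1/pi) - (1/pi) = 0.
Hence b_6 = (2/3)·(0) = 0.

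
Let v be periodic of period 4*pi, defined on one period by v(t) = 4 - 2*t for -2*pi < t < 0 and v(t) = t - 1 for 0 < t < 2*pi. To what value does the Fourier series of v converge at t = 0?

3/2

At t = 0 the one-sided limits are v(0^-) = 4 and v(0^+) = -1.
By Dirichlet's theorem the series converges to their average, [(4) + (-1)]/2 = 3/2.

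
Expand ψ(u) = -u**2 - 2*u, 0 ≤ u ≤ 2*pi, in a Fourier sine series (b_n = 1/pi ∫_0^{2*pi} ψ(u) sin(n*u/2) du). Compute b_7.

8*(-49*pi**2 - 49*pi + 4)/(343*pi)

b_7 = 1/pi ∫_0^{2*pi} (-u**2 - 2*u) sin(7*u/2) du.
Integrating by parts twice (tabular method), an antiderivative of (-u**2 - 2*u) sin(7*u/2) is 2*u**2*cos(7*u/2)/7 - 8*u*sin(7*u/2)/49 + 4*u*cos(7*u/2)/7 - 8*sin(7*u/2)/49 - 16*cos(7*u/2)/343; evaluating from 0 to 2*pi: ∫_{0}^{2*pi} (-u**2 - 2*u) sin(7*u/2) du = (-8*pi**2/7 - 8*pi/7 + 16/343) - (-16/343) = -8*pi**2/7 - 8*pi/7 + 32/343.
Hence b_7 = (1/pi)·(-8*pi**2/7 - 8*pi/7 + 32/343) = 8*(-49*pi**2 - 49*pi + 4)/(343*pi).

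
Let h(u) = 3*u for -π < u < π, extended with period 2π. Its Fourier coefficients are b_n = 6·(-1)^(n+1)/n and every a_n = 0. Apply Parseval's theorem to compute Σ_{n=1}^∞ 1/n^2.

pi**2/6

Parseval: Σ b_n^2 = (1/π) ∫_{-π}^{π} h(u)^2 du = 6*pi**2.
Σ b_n^2 = Σ 36/n^2, so Σ 1/n^2 = (6*pi**2)/36 = pi**2/6.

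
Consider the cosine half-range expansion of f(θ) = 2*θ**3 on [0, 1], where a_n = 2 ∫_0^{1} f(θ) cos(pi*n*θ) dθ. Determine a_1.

12*(4 - pi**2)/pi**4

a_1 = 2 ∫_0^{1} (2*θ**3) cos(pi*θ) dθ.
Integrating by parts three times (tabular method), an antiderivative of (2*θ**3) cos(pi*θ) is 2*θ**3*sin(pi*θ)/pi + 6*θ**2*cos(pi*θ)/pi**2 - 12*θ*sin(pi*θ)/pi**3 - 12*cos(pi*θ)/pi**4; evaluating from 0 to 1: ∫_{0}^{1} (2*θ**3) cos(pi*θ) dθ = (6*(2 - pi**2)/pi**4) - (-12/pi**4) = 6*(4 - pi**2)/pi**4.
Hence a_1 = 2·(6*(4 - pi**2)/pi**4) = 12*(4 - pi**2)/pi**4.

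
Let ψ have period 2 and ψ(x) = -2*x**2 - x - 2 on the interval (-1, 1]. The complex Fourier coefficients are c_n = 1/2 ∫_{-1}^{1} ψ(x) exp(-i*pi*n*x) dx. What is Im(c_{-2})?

Since ψ is real-valued, Im(c_{-2}) = -1/2 ∫_{-1}^{1} ψ(x) sin(-2*pi*x) dx = b_{2}/2.
Integrating by parts twice (tabular method), an antiderivative of (-2*x**2 - x - 2) sin(-2*pi*x) is -x**2*cos(2*pi*x)/pi + x*sin(2*pi*x)/pi**2 - x*cos(2*pi*x)/(2*pi) + sin(2*pi*x)/(4*pi**2) - cos(2*pi*x)/pi + cos(2*pi*x)/(2*pi**3); evaluating from -1 to 1: ∫_{-1}^{1} (-2*x**2 - x - 2) sin(-2*pi*x) dx = ((1 - 5*pi**2)/(2*pi**3)) - ((1 - 3*pi**2)/(2*pi**3)) = -1/pi.
Hence Im(c_{-2}) = (-1/2)·(-1/pi) = 1/(2*pi).

1/(2*pi)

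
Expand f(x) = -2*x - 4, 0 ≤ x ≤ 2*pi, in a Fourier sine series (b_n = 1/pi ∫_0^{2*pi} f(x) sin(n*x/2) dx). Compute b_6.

b_6 = 1/pi ∫_0^{2*pi} (-2*x - 4) sin(3*x) dx.
Integrating by parts (boundary term plus one more integral), an antiderivative of (-2*x - 4) sin(3*x) is 2*x*cos(3*x)/3 - 2*sin(3*x)/9 + 4*cos(3*x)/3; evaluating from 0 to 2*pi: ∫_{0}^{2*pi} (-2*x - 4) sin(3*x) dx = (4/3 + 4*pi/3) - (4/3) = 4*pi/3.
Hence b_6 = (1/pi)·(4*pi/3) = 4/3.

4/3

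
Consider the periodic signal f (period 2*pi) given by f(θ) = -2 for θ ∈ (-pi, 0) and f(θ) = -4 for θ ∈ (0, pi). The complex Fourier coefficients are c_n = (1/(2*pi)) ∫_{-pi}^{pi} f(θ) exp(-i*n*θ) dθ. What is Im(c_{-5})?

-2/(5*pi)

Since f is real-valued, Im(c_{-5}) = -(1/(2*pi)) ∫_{-pi}^{pi} f(θ) sin(-5*θ) dθ = b_{5}/2.
Split the integral at the breakpoints.
Directly, an antiderivative of (-2) sin(-5*θ) is -2*cos(5*θ)/5; evaluating from -pi to 0: ∫_{-pi}^{0} (-2) sin(-5*θ) dθ = (-2/5) - (2/5) = -4/5.
Directly, an antiderivative of (-4) sin(-5*θ) is -4*cos(5*θ)/5; evaluating from 0 to pi: ∫_{0}^{pi} (-4) sin(-5*θ) dθ = (4/5) - (-4/5) = 8/5.
So ∫_{-pi}^{pi} f(θ) sin(-5*θ) dθ = 4/5.
Hence Im(c_{-5}) = (-1/(2*pi))·(4/5) = -2/(5*pi).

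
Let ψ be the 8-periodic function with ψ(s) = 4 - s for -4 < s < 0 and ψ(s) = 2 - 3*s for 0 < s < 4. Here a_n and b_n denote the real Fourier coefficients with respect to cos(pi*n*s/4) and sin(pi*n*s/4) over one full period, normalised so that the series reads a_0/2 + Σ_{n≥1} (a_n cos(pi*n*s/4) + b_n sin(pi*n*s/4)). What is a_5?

a_5 = 1/4 ∫_{-4}^{4} ψ(s) cos(5*pi*s/4) ds.
Split the integral at the breakpoints.
Integrating by parts (boundary term plus one more integral), an antiderivative of (4 - s) cos(5*pi*s/4) is -4*s*sin(5*pi*s/4)/(5*pi) + 16*sin(5*pi*s/4)/(5*pi) - 16*cos(5*pi*s/4)/(25*pi**2); evaluating from -4 to 0: ∫_{-4}^{0} (4 - s) cos(5*pi*s/4) ds = (-16/(25*pi**2)) - (16/(25*pi**2)) = -32/(25*pi**2).
Integrating by parts (boundary term plus one more integral), an antiderivative of (2 - 3*s) cos(5*pi*s/4) is -12*s*sin(5*pi*s/4)/(5*pi) + 8*sin(5*pi*s/4)/(5*pi) - 48*cos(5*pi*s/4)/(25*pi**2); evaluating from 0 to 4: ∫_{0}^{4} (2 - 3*s) cos(5*pi*s/4) ds = (48/(25*pi**2)) - (-48/(25*pi**2)) = 96/(25*pi**2).
Summing the pieces and multiplying by (1/4) gives a_5 = 16/(25*pi**2).

16/(25*pi**2)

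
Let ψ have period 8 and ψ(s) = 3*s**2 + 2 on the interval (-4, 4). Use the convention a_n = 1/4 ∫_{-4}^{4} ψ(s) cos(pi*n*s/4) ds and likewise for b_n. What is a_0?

a_0 = 1/4 ∫_{-4}^{4} ψ(s) ds = 1/4 · (144) = 36.

36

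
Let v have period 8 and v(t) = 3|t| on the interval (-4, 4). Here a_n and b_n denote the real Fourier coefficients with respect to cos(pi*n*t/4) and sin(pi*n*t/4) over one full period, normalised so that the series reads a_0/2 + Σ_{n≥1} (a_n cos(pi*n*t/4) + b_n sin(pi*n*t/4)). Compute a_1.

a_1 = 1/4 ∫_{-4}^{4} v(t) cos(pi*t/4) dt.
v is even and cos(pi*t/4) is even, so the integrand is even and a_1 = 1/2 ∫_0^{4} v(t) cos(pi*t/4) dt.
Integrating by parts (boundary term plus one more integral), an antiderivative of (3*t) cos(pi*t/4) is 12*t*sin(pi*t/4)/pi + 48*cos(pi*t/4)/pi**2; evaluating from 0 to 4: ∫_{0}^{4} (3*t) cos(pi*t/4) dt = (-48/pi**2) - (48/pi**2) = -96/pi**2.
Hence a_1 = (1/2)·(-96/pi**2) = -48/pi**2.

-48/pi**2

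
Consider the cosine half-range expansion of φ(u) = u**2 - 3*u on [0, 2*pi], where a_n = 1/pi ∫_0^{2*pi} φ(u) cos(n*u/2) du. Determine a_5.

a_5 = 1/pi ∫_0^{2*pi} (u**2 - 3*u) cos(5*u/2) du.
Integrating by parts twice (tabular method), an antiderivative of (u**2 - 3*u) cos(5*u/2) is 2*u**2*sin(5*u/2)/5 - 6*u*sin(5*u/2)/5 + 8*u*cos(5*u/2)/25 - 16*sin(5*u/2)/125 - 12*cos(5*u/2)/25; evaluating from 0 to 2*pi: ∫_{0}^{2*pi} (u**2 - 3*u) cos(5*u/2) du = (12/25 - 16*pi/25) - (-12/25) = 24/25 - 16*pi/25.
Hence a_5 = (1/pi)·(24/25 - 16*pi/25) = 8*(3 - 2*pi)/(25*pi).

8*(3 - 2*pi)/(25*pi)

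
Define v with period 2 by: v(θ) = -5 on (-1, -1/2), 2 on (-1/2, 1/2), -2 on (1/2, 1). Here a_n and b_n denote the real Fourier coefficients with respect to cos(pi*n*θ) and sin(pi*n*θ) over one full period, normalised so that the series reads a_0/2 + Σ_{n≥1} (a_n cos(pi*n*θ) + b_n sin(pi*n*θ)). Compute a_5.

11/(5*pi)

a_5 = ∫_{-1}^{1} v(θ) cos(5*pi*θ) dθ.
Split the integral at the breakpoints.
Directly, an antiderivative of (-5) cos(5*pi*θ) is -sin(5*pi*θ)/pi; evaluating from -1 to -1/2: ∫_{-1}^{-1/2} (-5) cos(5*pi*θ) dθ = (1/pi) - (0) = 1/pi.
Directly, an antiderivative of (2) cos(5*pi*θ) is 2*sin(5*pi*θ)/(5*pi); evaluating from -1/2 to 1/2: ∫_{-1/2}^{1/2} (2) cos(5*pi*θ) dθ = (2/(5*pi)) - (-2/(5*pi)) = 4/(5*pi).
Directly, an antiderivative of (-2) cos(5*pi*θ) is -2*sin(5*pi*θ)/(5*pi); evaluating from 1/2 to 1: ∫_{1/2}^{1} (-2) cos(5*pi*θ) dθ = (0) - (-2/(5*pi)) = 2/(5*pi).
Summing the pieces gives a_5 = 11/(5*pi).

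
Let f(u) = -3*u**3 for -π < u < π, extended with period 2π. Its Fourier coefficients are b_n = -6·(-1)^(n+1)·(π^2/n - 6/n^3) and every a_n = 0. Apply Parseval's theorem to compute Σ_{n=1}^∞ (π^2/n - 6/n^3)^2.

pi**6/14

Parseval: Σ b_n^2 = (1/π) ∫_{-π}^{π} f(u)^2 du = 18*pi**6/7.
b_n^2 = 36·(π^2/n - 6/n^3)^2, so the sum equals (18*pi**6/7)/36 = pi**6/14.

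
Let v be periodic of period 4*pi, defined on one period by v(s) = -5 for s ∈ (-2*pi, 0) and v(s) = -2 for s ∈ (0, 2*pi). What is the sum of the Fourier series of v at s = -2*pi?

-7/2

At s = -2*pi the one-sided limits are v(-2*pi^-) = -2 and v(-2*pi^+) = -5.
By Dirichlet's theorem the series converges to their average, [(-2) + (-5)]/2 = -7/2.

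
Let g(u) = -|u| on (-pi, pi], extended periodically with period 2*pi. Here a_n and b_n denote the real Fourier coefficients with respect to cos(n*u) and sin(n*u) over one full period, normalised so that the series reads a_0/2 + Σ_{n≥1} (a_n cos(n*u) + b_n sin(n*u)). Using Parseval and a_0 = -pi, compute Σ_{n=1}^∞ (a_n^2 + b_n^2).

pi**2/6

Parseval: a_0^2/2 + Σ_{n≥1} (a_n^2+b_n^2) = 1/pi ∫_{-pi}^{pi} g(u)^2 du = 2*pi**2/3.
Subtract a_0^2/2 = pi**2/2: Σ (a_n^2+b_n^2) = pi**2/6.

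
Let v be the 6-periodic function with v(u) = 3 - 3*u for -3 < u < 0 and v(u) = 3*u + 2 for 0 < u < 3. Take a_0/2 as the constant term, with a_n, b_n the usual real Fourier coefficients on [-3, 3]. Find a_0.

14

a_0 = 1/3 ∫_{-3}^{3} v(u) du = 1/3 · (42) = 14.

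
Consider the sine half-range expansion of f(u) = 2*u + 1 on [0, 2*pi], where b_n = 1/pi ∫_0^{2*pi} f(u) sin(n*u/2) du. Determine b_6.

b_6 = 1/pi ∫_0^{2*pi} (2*u + 1) sin(3*u) du.
Integrating by parts (boundary term plus one more integral), an antiderivative of (2*u + 1) sin(3*u) is -2*u*cos(3*u)/3 + 2*sin(3*u)/9 - cos(3*u)/3; evaluating from 0 to 2*pi: ∫_{0}^{2*pi} (2*u + 1) sin(3*u) du = (-4*pi/3 - 1/3) - (-1/3) = -4*pi/3.
Hence b_6 = (1/pi)·(-4*pi/3) = -4/3.

-4/3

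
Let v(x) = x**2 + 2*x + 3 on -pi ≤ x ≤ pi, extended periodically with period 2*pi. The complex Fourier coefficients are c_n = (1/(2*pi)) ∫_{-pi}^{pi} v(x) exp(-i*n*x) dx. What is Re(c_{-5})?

Since v is real-valued, Re(c_{-5}) = (1/(2*pi)) ∫_{-pi}^{pi} v(x) cos(-5*x) dx = a_{5}/2.
Integrating by parts twice (tabular method), an antiderivative of (x**2 + 2*x + 3) cos(-5*x) is x**2*sin(5*x)/5 + 2*x*sin(5*x)/5 + 2*x*cos(5*x)/25 + 73*sin(5*x)/125 + 2*cos(5*x)/25; evaluating from -pi to pi: ∫_{-pi}^{pi} (x**2 + 2*x + 3) cos(-5*x) dx = (-2*pi/25 - 2/25) - (-2/25 + 2*pi/25) = -4*pi/25.
Hence Re(c_{-5}) = (1/(2*pi))·(-4*pi/25) = -2/25.

-2/25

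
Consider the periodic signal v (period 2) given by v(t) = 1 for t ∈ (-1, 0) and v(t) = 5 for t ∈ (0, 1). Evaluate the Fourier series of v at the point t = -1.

3

At t = -1 the one-sided limits are v(-1^-) = 5 and v(-1^+) = 1.
By Dirichlet's theorem the series converges to their average, [(5) + (1)]/2 = 3.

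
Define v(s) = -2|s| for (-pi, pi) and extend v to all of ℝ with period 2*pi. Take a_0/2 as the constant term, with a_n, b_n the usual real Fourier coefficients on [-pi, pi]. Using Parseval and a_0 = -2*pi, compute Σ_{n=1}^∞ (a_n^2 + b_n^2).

2*pi**2/3

Parseval: a_0^2/2 + Σ_{n≥1} (a_n^2+b_n^2) = 1/pi ∫_{-pi}^{pi} v(s)^2 ds = 8*pi**2/3.
Subtract a_0^2/2 = 2*pi**2: Σ (a_n^2+b_n^2) = 2*pi**2/3.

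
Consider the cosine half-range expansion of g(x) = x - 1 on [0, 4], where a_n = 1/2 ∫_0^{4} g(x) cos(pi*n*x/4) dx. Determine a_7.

-16/(49*pi**2)

a_7 = 1/2 ∫_0^{4} (x - 1) cos(7*pi*x/4) dx.
Integrating by parts (boundary term plus one more integral), an antiderivative of (x - 1) cos(7*pi*x/4) is 4*x*sin(7*pi*x/4)/(7*pi) - 4*sin(7*pi*x/4)/(7*pi) + 16*cos(7*pi*x/4)/(49*pi**2); evaluating from 0 to 4: ∫_{0}^{4} (x - 1) cos(7*pi*x/4) dx = (-16/(49*pi**2)) - (16/(49*pi**2)) = -32/(49*pi**2).
Hence a_7 = (1/2)·(-32/(49*pi**2)) = -16/(49*pi**2).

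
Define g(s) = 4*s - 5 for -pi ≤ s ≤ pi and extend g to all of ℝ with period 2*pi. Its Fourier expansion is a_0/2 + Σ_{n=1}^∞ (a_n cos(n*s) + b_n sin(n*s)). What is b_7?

8/7

b_7 = 1/pi ∫_{-pi}^{pi} g(s) sin(7*s) ds.
Integrating by parts (boundary term plus one more integral), an antiderivative of (4*s - 5) sin(7*s) is -4*s*cos(7*s)/7 + 4*sin(7*s)/49 + 5*cos(7*s)/7; evaluating from -pi to pi: ∫_{-pi}^{pi} (4*s - 5) sin(7*s) ds = (-5/7 + 4*pi/7) - (-4*pi/7 - 5/7) = 8*pi/7.
Hence b_7 = (1/pi)·(8*pi/7) = 8/7.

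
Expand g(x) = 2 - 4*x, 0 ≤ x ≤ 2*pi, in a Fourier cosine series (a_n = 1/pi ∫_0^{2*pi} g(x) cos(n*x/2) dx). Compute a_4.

a_4 = 1/pi ∫_0^{2*pi} (2 - 4*x) cos(2*x) dx.
Integrating by parts (boundary term plus one more integral), an antiderivative of (2 - 4*x) cos(2*x) is -2*x*sin(2*x) + sin(2*x) - cos(2*x); evaluating from 0 to 2*pi: ∫_{0}^{2*pi} (2 - 4*x) cos(2*x) dx = (-1) - (-1) = 0.
Hence a_4 = (1/pi)·(0) = 0.

0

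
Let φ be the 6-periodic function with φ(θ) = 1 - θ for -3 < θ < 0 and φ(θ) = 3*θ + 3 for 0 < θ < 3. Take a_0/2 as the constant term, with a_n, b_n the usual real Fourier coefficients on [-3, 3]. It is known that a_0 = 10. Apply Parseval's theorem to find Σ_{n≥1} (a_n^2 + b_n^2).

Parseval: a_0^2/2 + Σ_{n≥1} (a_n^2+b_n^2) = 1/3 ∫_{-3}^{3} φ(θ)^2 dθ = 70.
Subtract a_0^2/2 = 50: Σ (a_n^2+b_n^2) = 20.

20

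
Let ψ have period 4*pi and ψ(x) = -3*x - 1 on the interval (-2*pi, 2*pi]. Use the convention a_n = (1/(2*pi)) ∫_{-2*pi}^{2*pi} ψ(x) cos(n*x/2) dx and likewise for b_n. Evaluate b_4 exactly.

3

b_4 = (1/(2*pi)) ∫_{-2*pi}^{2*pi} ψ(x) sin(2*x) dx.
Integrating by parts (boundary term plus one more integral), an antiderivative of (-3*x - 1) sin(2*x) is 3*x*cos(2*x)/2 - 3*sin(2*x)/4 + cos(2*x)/2; evaluating from -2*pi to 2*pi: ∫_{-2*pi}^{2*pi} (-3*x - 1) sin(2*x) dx = (1/2 + 3*pi) - (1/2 - 3*pi) = 6*pi.
Hence b_4 = (1/(2*pi))·(6*pi) = 3.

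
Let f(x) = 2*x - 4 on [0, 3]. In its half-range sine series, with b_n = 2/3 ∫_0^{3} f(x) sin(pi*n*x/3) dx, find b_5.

-4/(5*pi)

b_5 = 2/3 ∫_0^{3} (2*x - 4) sin(5*pi*x/3) dx.
Integrating by parts (boundary term plus one more integral), an antiderivative of (2*x - 4) sin(5*pi*x/3) is -6*x*cos(5*pi*x/3)/(5*pi) + 18*sin(5*pi*x/3)/(25*pi**2) + 12*cos(5*pi*x/3)/(5*pi); evaluating from 0 to 3: ∫_{0}^{3} (2*x - 4) sin(5*pi*x/3) dx = (6/(5*pi)) - (12/(5*pi)) = -6/(5*pi).
Hence b_5 = (2/3)·(-6/(5*pi)) = -4/(5*pi).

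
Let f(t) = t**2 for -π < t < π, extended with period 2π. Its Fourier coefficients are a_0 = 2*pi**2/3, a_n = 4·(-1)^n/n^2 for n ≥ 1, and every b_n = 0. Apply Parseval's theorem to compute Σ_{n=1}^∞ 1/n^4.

Parseval: a_0^2/2 + Σ a_n^2 = (1/π) ∫_{-π}^{π} f(t)^2 dt = 2*pi**4/5.
Subtract a_0^2/2 = 2*pi**4/9: Σ a_n^2 = 8*pi**4/45.
Since a_n^2 = 16/n^4, Σ 1/n^4 = pi**4/90.

pi**4/90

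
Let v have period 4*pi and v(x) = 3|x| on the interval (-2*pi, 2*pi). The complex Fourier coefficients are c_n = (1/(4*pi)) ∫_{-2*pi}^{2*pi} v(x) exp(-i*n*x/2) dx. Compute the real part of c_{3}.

Since v is real-valued, Re(c_{3}) = (1/(4*pi)) ∫_{-2*pi}^{2*pi} v(x) cos(3*x/2) dx = a_{3}/2.
v is even and cos(3*x/2) is even, so the integrand is even: ∫_{-2*pi}^{2*pi} v(x) cos(3*x/2) dx = 2∫_0^{2*pi} v(x) cos(3*x/2) dx.
Integrating by parts (boundary term plus one more integral), an antiderivative of (3*x) cos(3*x/2) is 2*x*sin(3*x/2) + 4*cos(3*x/2)/3; evaluating from 0 to 2*pi: ∫_{0}^{2*pi} (3*x) cos(3*x/2) dx = (-4/3) - (4/3) = -8/3.
So ∫_{-2*pi}^{2*pi} v(x) cos(3*x/2) dx = -16/3.
Hence Re(c_{3}) = (1/(4*pi))·(-16/3) = -4/(3*pi).

-4/(3*pi)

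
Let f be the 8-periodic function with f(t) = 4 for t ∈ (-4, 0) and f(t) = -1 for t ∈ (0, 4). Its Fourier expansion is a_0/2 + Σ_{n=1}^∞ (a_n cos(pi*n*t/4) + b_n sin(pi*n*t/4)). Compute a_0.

a_0 = 1/4 ∫_{-4}^{4} f(t) dt = 1/4 · (12) = 3.

3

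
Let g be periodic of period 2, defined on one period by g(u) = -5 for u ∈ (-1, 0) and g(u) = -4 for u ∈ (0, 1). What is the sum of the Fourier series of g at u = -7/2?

u = -7/2 differs from u = 1/2 by -2 full period(s), and the series is 2-periodic.
g is continuous at u = 1/2 with value -4, so the series converges to -4 there.

-4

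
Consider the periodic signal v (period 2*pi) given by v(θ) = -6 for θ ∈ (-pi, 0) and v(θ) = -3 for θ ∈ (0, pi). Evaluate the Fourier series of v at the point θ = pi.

At θ = pi the one-sided limits are v(pi^-) = -3 and v(pi^+) = -6.
By Dirichlet's theorem the series converges to their average, [(-3) + (-6)]/2 = -9/2.

-9/2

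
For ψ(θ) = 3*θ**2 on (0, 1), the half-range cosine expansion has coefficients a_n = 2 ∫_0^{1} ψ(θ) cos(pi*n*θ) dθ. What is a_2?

a_2 = 2 ∫_0^{1} (3*θ**2) cos(2*pi*θ) dθ.
Integrating by parts twice (tabular method), an antiderivative of (3*θ**2) cos(2*pi*θ) is 3*θ**2*sin(2*pi*θ)/(2*pi) + 3*θ*cos(2*pi*θ)/(2*pi**2) - 3*sin(2*pi*θ)/(4*pi**3); evaluating from 0 to 1: ∫_{0}^{1} (3*θ**2) cos(2*pi*θ) dθ = (3/(2*pi**2)) - (0) = 3/(2*pi**2).
Hence a_2 = 2·(3/(2*pi**2)) = 3/pi**2.

3/pi**2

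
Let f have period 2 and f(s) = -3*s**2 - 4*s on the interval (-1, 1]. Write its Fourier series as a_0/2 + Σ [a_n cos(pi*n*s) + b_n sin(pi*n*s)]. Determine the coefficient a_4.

a_4 = ∫_{-1}^{1} f(s) cos(4*pi*s) ds.
Integrating by parts twice (tabular method), an antiderivative of (-3*s**2 - 4*s) cos(4*pi*s) is -3*s**2*sin(4*pi*s)/(4*pi) - s*sin(4*pi*s)/pi - 3*s*cos(4*pi*s)/(8*pi**2) + 3*sin(4*pi*s)/(32*pi**3) - cos(4*pi*s)/(4*pi**2); evaluating from -1 to 1: ∫_{-1}^{1} (-3*s**2 - 4*s) cos(4*pi*s) ds = (-5/(8*pi**2)) - (1/(8*pi**2)) = -3/(4*pi**2).
Hence a_4 = -3/(4*pi**2).

-3/(4*pi**2)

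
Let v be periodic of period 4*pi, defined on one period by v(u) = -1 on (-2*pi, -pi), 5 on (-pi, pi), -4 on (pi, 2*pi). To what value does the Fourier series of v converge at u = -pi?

At u = -pi the one-sided limits are v(-pi^-) = -1 and v(-pi^+) = 5.
By Dirichlet's theorem the series converges to their average, [(-1) + (5)]/2 = 2.

2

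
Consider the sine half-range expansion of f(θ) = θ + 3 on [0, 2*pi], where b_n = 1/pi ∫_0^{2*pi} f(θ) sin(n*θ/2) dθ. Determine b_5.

4*(3 + pi)/(5*pi)

b_5 = 1/pi ∫_0^{2*pi} (θ + 3) sin(5*θ/2) dθ.
Integrating by parts (boundary term plus one more integral), an antiderivative of (θ + 3) sin(5*θ/2) is -2*θ*cos(5*θ/2)/5 + 4*sin(5*θ/2)/25 - 6*cos(5*θ/2)/5; evaluating from 0 to 2*pi: ∫_{0}^{2*pi} (θ + 3) sin(5*θ/2) dθ = (6/5 + 4*pi/5) - (-6/5) = 12/5 + 4*pi/5.
Hence b_5 = (1/pi)·(12/5 + 4*pi/5) = 4*(3 + pi)/(5*pi).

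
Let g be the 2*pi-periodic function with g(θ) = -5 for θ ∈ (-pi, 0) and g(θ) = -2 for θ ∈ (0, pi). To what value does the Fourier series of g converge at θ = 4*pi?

θ = 4*pi differs from θ = 0 by 2 full period(s), and the series is 2*pi-periodic.
At θ = 0 the one-sided limits are g(0^-) = -5 and g(0^+) = -2.
By Dirichlet's theorem the series converges to their average, [(-5) + (-2)]/2 = -7/2.

-7/2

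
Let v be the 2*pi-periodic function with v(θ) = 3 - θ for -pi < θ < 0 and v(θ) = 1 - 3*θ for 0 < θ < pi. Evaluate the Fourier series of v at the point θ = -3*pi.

θ = -3*pi differs from θ = -pi by -1 full period(s), and the series is 2*pi-periodic.
At θ = -pi the one-sided limits are v(-pi^-) = 1 - 3*pi and v(-pi^+) = 3 + pi.
By Dirichlet's theorem the series converges to their average, [(1 - 3*pi) + (3 + pi)]/2 = 2 - pi.

2 - pi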